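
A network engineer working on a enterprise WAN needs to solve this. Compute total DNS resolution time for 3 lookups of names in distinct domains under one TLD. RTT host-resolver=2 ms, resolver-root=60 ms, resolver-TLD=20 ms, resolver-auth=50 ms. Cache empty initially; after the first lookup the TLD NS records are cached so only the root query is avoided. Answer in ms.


Lookup 1 (cold cache): local + root + TLD + auth = 2 + 60 + 20 + 50 = 132 ms
Lookups 2..3 (TLD NS cached -> skip root; new domain -> still ask TLD and auth): local + TLD + auth = 2 + 20 + 50 = 72 ms each
Remaining 2 lookups: 2 * 72 = 144 ms
Total = 132 + 144 = 276 ms

276


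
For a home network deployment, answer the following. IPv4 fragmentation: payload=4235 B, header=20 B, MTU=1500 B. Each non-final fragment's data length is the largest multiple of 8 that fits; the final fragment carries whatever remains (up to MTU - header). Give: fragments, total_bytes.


Max data per non-final fragment = floor((MTU - header)/8)*8 = floor((1500 - 20)/8)*8 = floor(1480/8)*8 = 1480 B
Final fragment needs no 8-byte alignment: it can carry up to MTU - header = 1480 B
Non-final fragments needed = ceil((payload - 1480) / 1480) = ceil(2755/1480) = ceil(1.8615) = 2
Number of fragments = 2 + 1 = 3
Fragment sizes (data): 2 * 1480 B + 1275 B (last, 1275 <= 1480 OK)
Total bytes sent = payload + n_frags * header = 4235 + 3*20 = 4235 + 60 = 4295 B

3, 4295


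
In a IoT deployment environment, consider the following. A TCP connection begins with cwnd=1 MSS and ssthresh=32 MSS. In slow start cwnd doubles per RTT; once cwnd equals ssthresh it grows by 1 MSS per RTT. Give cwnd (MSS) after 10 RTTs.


RTT 0: cwnd = 1 MSS (initial)
RTT 1: cwnd = 2 MSS (slow start, doubled)
RTT 2: cwnd = 4 MSS (slow start, doubled)
RTT 3: cwnd = 8 MSS (slow start, doubled)
RTT 4: cwnd = 16 MSS (slow start, doubled)
RTT 5: cwnd = 32 MSS (slow start, doubled)
RTT 6: cwnd = 33 MSS (congestion avoidance, +1)
RTT 7: cwnd = 34 MSS (congestion avoidance, +1)
RTT 8: cwnd = 35 MSS (congestion avoidance, +1)
RTT 9: cwnd = 36 MSS (congestion avoidance, +1)
RTT 10: cwnd = 37 MSS (congestion avoidance, +1)

37


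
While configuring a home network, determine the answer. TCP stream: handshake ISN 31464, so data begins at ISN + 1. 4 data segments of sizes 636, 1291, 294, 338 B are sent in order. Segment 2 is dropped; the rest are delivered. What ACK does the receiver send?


SYN uses sequence number 31464; first data byte = ISN + 1 = 31465.
Segment 1: SEQ = 31465, len = 636 B, covers [31465, 32100]
Segment 2: SEQ = 32101, len = 1291 B, covers [32101, 33391] [LOST]
Segment 3: SEQ = 33392, len = 294 B, covers [33392, 33685]
Segment 4: SEQ = 33686, len = 338 B, covers [33686, 34023]
In-order data received: bytes [31465, 32100] (segments 1..1).
Segment 2 missing -> gap begins at byte 32101; later segments buffered out of order.
Cumulative ACK = next expected in-order byte = 31465 + 636 = 32101

32101


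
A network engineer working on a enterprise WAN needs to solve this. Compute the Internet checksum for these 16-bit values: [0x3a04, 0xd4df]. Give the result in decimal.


Given words: [0x3a04, 0xd4df]
Step 1: Sum all words
Raw sum = 14852 + 54495 = 69347
Step 2: Fold carry: (3811 + 1) = 3812
One's complement = ~3812 & 0xFFFF = 61723

61723


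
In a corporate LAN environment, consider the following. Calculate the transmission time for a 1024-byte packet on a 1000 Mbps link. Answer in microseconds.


Given: packet = 1024 bytes, bandwidth = 1000 Mbps
Packet in bits = 1024 * 8 = 8192 bits
Bandwidth = 1000 * 10^6 = 1000000000 bps
Time = 8192 / 1000000000 seconds
Time in us = 8192 * 10^6 / 1000000000 = 8.192

8.192


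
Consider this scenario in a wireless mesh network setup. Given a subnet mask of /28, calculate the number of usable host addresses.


Given: subnet mask /28
Host bits = 32 - 28 = 4
Total addresses = 2^4 = 16
Usable hosts = 16 - 2 (network + broadcast) = 14

14


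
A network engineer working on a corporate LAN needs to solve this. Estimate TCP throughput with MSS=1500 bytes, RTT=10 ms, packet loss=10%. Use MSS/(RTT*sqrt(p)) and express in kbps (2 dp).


Given: MSS = 1500 bytes, RTT = 10 ms, loss = 10%
RTT in seconds = 10 / 1000 = 0.01
Loss rate = 10% = 0.1
sqrt(loss) = sqrt(0.1) = 0.316227766017
Throughput (bytes/s) = 1500 / (0.01 * 0.316227766017) = 474341.6490
Throughput (kbps) = 474341.6490 * 8 / 1000 = 3794.733192 -> 3794.73 kbps (2 dp)

3794.73


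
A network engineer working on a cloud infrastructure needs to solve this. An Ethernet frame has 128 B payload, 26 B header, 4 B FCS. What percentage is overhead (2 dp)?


Given: payload = 128 B, header = 26 B, trailer = 4 B
Overhead bytes = header + trailer = 26 + 4 = 30
Total frame = payload + overhead = 128 + 30 = 158
Overhead % = 30 / 158 * 100 = 18.9873% -> 18.99% (2 dp)

18.99


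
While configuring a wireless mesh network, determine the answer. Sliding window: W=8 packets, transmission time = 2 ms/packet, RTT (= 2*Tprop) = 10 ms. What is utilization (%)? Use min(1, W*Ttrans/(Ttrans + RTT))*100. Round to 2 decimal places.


Given: W = 8, Ttrans = 2 ms, RTT = 10 ms (= 2 * Tprop, Tprop = 5 ms)
Cycle time = Ttrans + RTT = 2 + 10 = 12 ms (first packet sent until its ACK returns)
W * Ttrans = 8 * 2 = 16 ms of sending per cycle
W * Ttrans / (Ttrans + RTT) = 16 / 12 = 1.333333
U = min(1, 1.333333) = 1.000000
U% = 100.00%

100.00


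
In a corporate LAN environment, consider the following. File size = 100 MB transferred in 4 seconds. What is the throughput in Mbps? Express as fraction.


Given: file = 100 MB, time = 4 s
File in Mb = 100 * 8 = 800 Mb
Throughput = 800 / 4 Mbps
Throughput = 200 Mbps

200


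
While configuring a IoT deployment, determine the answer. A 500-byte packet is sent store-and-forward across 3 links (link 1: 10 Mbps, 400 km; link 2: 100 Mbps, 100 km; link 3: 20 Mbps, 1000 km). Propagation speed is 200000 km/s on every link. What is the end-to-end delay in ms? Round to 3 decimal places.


Packet = 500 bytes = 4000 bits. Store-and-forward: sum (t_trans + t_prop) per link.
Link 1: t_trans = 4000/(10*10^6) s = 0.4000 ms; t_prop = 400/200000 s = 2.0000 ms; subtotal = 2.4000 ms
Link 2: t_trans = 4000/(100*10^6) s = 0.0400 ms; t_prop = 100/200000 s = 0.5000 ms; subtotal = 0.5400 ms
Link 3: t_trans = 4000/(20*10^6) s = 0.2000 ms; t_prop = 1000/200000 s = 5.0000 ms; subtotal = 5.2000 ms
End-to-end = 2.4000 + 0.5400 + 5.2000 = 8.1400 ms -> 8.140 ms (3 dp)

8.140


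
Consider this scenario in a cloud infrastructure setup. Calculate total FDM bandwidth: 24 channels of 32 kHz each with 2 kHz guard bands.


Given: 24 channels, 32 kHz each, guard = 2 kHz
Channel bandwidth = 24 * 32 = 768 kHz
Guard bands = 23 gaps * 2 kHz = 46 kHz
Total = 768 + 46 = 814 kHz

814


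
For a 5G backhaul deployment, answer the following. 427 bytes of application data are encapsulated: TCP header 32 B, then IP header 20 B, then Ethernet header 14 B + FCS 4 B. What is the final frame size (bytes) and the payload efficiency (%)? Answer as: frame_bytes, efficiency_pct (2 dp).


TCP segment = 427 + 32 = 459 B
IP packet = 459 + 20 = 479 B
Ethernet frame = 479 + 14 + 4 = 497 B
Efficiency = app / frame = 427 / 497 = 0.859155 = 85.9155% -> 85.92% (2 dp)

497, 85.92


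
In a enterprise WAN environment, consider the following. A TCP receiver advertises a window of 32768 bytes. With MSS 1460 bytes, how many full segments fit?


Given: RWND = 32768 bytes, MSS = 1460 bytes
Full segments = floor(RWND / MSS)
Full segments = floor(32768 / 1460)
Full segments = floor(22.4438) = 22

22


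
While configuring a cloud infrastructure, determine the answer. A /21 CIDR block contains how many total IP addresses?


Given: CIDR prefix /21
Host bits = 32 - 21 = 11
Total addresses = 2^11 = 2048

2048


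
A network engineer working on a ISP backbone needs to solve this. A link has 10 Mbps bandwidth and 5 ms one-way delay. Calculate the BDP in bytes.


Given: bandwidth = 10 Mbps, delay = 5 ms
BDP in bits = 10 * 10^6 * 5 / 1000
BDP in bits = 50000
BDP in bytes = 50000 / 8 = 6250

6250


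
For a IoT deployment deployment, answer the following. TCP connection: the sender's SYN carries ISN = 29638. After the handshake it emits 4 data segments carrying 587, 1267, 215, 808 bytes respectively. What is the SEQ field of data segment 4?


The SYN occupies sequence number ISN = 29638, so the first data byte is ISN + 1 = 29639.
SEQ of data segment i = (ISN + 1) + sum of payload sizes of segments 1..i-1.
Segment 1: SEQ = 29639, payload = 587 bytes
Segment 2: SEQ = 30226, payload = 1267 bytes
Segment 3: SEQ = 31493, payload = 215 bytes
Segment 4: SEQ = 31708, payload = 808 bytes
SEQ of segment 4 = 29639 + 587 + 1267 + 215 = 31708

31708


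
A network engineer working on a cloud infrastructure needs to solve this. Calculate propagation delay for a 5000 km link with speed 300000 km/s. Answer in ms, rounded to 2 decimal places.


Given: distance = 5000 km, speed = 300000 km/s
Delay = distance / speed = 5000 / 300000 seconds
Delay in ms = 5000 * 1000 / 300000
Delay = 16.6667 ms
Rounded to 2 dp = 16.67 ms

16.67


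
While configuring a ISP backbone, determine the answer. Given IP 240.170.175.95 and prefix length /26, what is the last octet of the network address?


Given: IP = 240.170.175.95, prefix = /26
Subnet mask = 255.255.255.192
Last octet of IP: 95
Last octet of mask: 192
Network last octet = 95 AND 192 = 64

64


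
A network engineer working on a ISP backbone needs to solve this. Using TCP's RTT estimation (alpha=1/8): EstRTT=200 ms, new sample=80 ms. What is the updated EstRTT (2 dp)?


Given: EstRTT = 200 ms, SampleRTT = 80 ms, alpha = 1/8
New EstRTT = (1 - alpha) * EstRTT + alpha * SampleRTT
(7/8) * 200 = 175
(1/8) * 80 = 10
New EstRTT = 175 + 10 = 185 ms -> 185.00 ms (2 dp)

185.00


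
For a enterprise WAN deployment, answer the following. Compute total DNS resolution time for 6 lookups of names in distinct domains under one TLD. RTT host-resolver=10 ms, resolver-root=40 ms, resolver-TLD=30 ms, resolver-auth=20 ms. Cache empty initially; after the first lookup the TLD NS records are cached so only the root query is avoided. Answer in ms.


Lookup 1 (cold cache): local + root + TLD + auth = 10 + 40 + 30 + 20 = 100 ms
Lookups 2..6 (TLD NS cached -> skip root; new domain -> still ask TLD and auth): local + TLD + auth = 10 + 30 + 20 = 60 ms each
Remaining 5 lookups: 5 * 60 = 300 ms
Total = 100 + 300 = 400 ms

400


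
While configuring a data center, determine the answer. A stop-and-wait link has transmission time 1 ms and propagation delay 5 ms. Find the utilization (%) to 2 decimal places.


Given: Ttrans = 1 ms, Tprop = 5 ms
RTT = 2 * Tprop = 2 * 5 = 10 ms
U = Ttrans / (Ttrans + RTT)
U = 1 / (1 + 10)
U = 1 / 11 = 0.090909
U% = 9.09%

9.09


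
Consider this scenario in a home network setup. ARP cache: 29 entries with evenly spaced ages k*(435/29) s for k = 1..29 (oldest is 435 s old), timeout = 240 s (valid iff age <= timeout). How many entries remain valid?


Ages are k * 435/29 s for k = 1..29 (spacing = 15.0000 s).
Entry k is valid iff k * 435/29 <= 240 iff k <= 29 * 240 / 435 = 16.0000
n_valid = floor(16.0000) = 16
(n_stale = 29 - 16 = 13)

16


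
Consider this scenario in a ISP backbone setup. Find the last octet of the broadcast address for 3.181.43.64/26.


Given: IP = 3.181.43.64, prefix = /26
Host bits = 32 - 26 = 6
Network last octet = 64 AND mask = 64
Host part size = 2^6 - 1 = 63
Broadcast last octet = 64 OR 63 = 127

127


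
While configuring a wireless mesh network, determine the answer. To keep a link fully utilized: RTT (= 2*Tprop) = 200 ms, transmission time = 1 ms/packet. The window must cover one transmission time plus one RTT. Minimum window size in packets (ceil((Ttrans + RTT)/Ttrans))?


Given: Ttrans = 1 ms, RTT = 200 ms (= 2 * Tprop, Tprop = 100 ms)
Time until first ACK returns = Ttrans + RTT = 1 + 200 = 201 ms
Need W * Ttrans >= Ttrans + RTT  ->  W >= (Ttrans + RTT) / Ttrans
(Ttrans + RTT) / Ttrans = 201 / 1 = 201
W_min = ceil(201) = 201

201


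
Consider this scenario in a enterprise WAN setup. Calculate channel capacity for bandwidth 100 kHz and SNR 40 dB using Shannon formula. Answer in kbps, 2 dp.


Given: B = 100 kHz, SNR = 40 dB
SNR linear = 10^(40/10) = 10000
1 + SNR = 10001
log2(10001) = 13.2878566418
C = 100 * 1000 * 13.2878566418 = 1328785.6642 bps
C = 1328.785664 kbps -> 1328.79 kbps (2 dp)

1328.79


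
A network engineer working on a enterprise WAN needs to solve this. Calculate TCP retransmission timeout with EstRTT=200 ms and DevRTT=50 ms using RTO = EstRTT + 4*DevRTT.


Given: EstRTT = 200 ms, DevRTT = 50 ms
Timeout = EstRTT + 4 * DevRTT
4 * DevRTT = 4 * 50 = 200
Timeout = 200 + 200 = 400 ms

400


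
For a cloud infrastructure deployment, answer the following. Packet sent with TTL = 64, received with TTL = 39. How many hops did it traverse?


Given: initial TTL = 64, received TTL = 39
Hops = initial TTL - received TTL
Hops = 64 - 39 = 25

25


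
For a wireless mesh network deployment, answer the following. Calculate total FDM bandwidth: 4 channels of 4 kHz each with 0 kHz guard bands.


Given: 4 channels, 4 kHz each, guard = 0 kHz
Channel bandwidth = 4 * 4 = 16 kHz
Guard bands = 3 gaps * 0 kHz = 0 kHz
Total = 16 + 0 = 16 kHz

16


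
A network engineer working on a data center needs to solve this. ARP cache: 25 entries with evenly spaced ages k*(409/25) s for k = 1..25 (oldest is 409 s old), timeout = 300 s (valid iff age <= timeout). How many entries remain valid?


Ages are k * 409/25 s for k = 1..25 (spacing = 16.3600 s).
Entry k is valid iff k * 409/25 <= 300 iff k <= 25 * 300 / 409 = 18.3374
n_valid = floor(18.3374) = 18
(n_stale = 25 - 18 = 7)

18


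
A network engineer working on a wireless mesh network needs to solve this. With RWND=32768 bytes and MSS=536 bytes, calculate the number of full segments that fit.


Given: RWND = 32768 bytes, MSS = 536 bytes
Full segments = floor(RWND / MSS)
Full segments = floor(32768 / 536)
Full segments = floor(61.1343) = 61

61


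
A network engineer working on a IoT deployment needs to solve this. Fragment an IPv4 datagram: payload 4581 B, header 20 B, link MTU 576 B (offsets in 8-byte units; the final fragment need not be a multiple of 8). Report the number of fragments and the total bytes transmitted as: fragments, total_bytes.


Max data per non-final fragment = floor((MTU - header)/8)*8 = floor((576 - 20)/8)*8 = floor(556/8)*8 = 552 B
Final fragment needs no 8-byte alignment: it can carry up to MTU - header = 556 B
Non-final fragments needed = ceil((payload - 556) / 552) = ceil(4025/552) = ceil(7.2917) = 8
Number of fragments = 8 + 1 = 9
Fragment sizes (data): 8 * 552 B + 165 B (last, 165 <= 556 OK)
Total bytes sent = payload + n_frags * header = 4581 + 9*20 = 4581 + 180 = 4761 B

9, 4761


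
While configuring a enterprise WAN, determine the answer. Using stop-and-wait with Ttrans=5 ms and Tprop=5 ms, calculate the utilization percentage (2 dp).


Given: Ttrans = 5 ms, Tprop = 5 ms
RTT = 2 * Tprop = 2 * 5 = 10 ms
U = Ttrans / (Ttrans + RTT)
U = 5 / (5 + 10)
U = 5 / 15 = 0.333333
U% = 33.33%

33.33


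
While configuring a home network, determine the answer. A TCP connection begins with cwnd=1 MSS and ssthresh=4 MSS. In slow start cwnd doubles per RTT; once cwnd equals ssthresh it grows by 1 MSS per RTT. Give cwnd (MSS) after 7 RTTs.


RTT 0: cwnd = 1 MSS (initial)
RTT 1: cwnd = 2 MSS (slow start, doubled)
RTT 2: cwnd = 4 MSS (slow start, doubled)
RTT 3: cwnd = 5 MSS (congestion avoidance, +1)
RTT 4: cwnd = 6 MSS (congestion avoidance, +1)
RTT 5: cwnd = 7 MSS (congestion avoidance, +1)
RTT 6: cwnd = 8 MSS (congestion avoidance, +1)
RTT 7: cwnd = 9 MSS (congestion avoidance, +1)

9


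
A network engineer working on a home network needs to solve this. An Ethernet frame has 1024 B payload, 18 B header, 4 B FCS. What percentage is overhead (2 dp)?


Given: payload = 1024 B, header = 18 B, trailer = 4 B
Overhead bytes = header + trailer = 18 + 4 = 22
Total frame = payload + overhead = 1024 + 22 = 1046
Overhead % = 22 / 1046 * 100 = 2.1033% -> 2.10% (2 dp)

2.10


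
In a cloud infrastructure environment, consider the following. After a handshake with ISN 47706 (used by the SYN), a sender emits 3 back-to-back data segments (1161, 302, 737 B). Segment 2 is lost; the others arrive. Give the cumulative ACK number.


SYN uses sequence number 47706; first data byte = ISN + 1 = 47707.
Segment 1: SEQ = 47707, len = 1161 B, covers [47707, 48867]
Segment 2: SEQ = 48868, len = 302 B, covers [48868, 49169] [LOST]
Segment 3: SEQ = 49170, len = 737 B, covers [49170, 49906]
In-order data received: bytes [47707, 48867] (segments 1..1).
Segment 2 missing -> gap begins at byte 48868; later segments buffered out of order.
Cumulative ACK = next expected in-order byte = 47707 + 1161 = 48868

48868


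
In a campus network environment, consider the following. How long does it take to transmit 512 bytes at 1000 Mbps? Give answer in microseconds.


Given: packet = 512 bytes, bandwidth = 1000 Mbps
Packet in bits = 512 * 8 = 4096 bits
Bandwidth = 1000 * 10^6 = 1000000000 bps
Time = 4096 / 1000000000 seconds
Time in us = 4096 * 10^6 / 1000000000 = 4.096

4.096


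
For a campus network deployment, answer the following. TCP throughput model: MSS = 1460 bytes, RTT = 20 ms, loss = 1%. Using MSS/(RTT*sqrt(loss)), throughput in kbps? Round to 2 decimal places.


Given: MSS = 1460 bytes, RTT = 20 ms, loss = 1%
RTT in seconds = 20 / 1000 = 0.02
Loss rate = 1% = 0.01
sqrt(loss) = sqrt(0.01) = 0.1
Throughput (bytes/s) = 1460 / (0.02 * 0.1) = 730000.0000
Throughput (kbps) = 730000.0000 * 8 / 1000 = 5840.000000 -> 5840.00 kbps (2 dp)

5840.00


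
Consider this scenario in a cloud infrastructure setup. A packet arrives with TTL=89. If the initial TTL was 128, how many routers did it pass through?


Given: initial TTL = 128, received TTL = 89
Hops = initial TTL - received TTL
Hops = 128 - 89 = 39

39


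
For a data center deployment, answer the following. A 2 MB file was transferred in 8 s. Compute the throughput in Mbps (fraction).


Given: file = 2 MB, time = 8 s
File in Mb = 2 * 8 = 16 Mb
Throughput = 16 / 8 Mbps
Throughput = 2 Mbps

2


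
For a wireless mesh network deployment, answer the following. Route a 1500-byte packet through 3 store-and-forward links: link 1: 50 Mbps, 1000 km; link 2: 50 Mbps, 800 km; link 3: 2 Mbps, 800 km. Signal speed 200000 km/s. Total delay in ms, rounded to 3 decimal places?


Packet = 1500 bytes = 12000 bits. Store-and-forward: sum (t_trans + t_prop) per link.
Link 1: t_trans = 12000/(50*10^6) s = 0.2400 ms; t_prop = 1000/200000 s = 5.0000 ms; subtotal = 5.2400 ms
Link 2: t_trans = 12000/(50*10^6) s = 0.2400 ms; t_prop = 800/200000 s = 4.0000 ms; subtotal = 4.2400 ms
Link 3: t_trans = 12000/(2*10^6) s = 6.0000 ms; t_prop = 800/200000 s = 4.0000 ms; subtotal = 10.0000 ms
End-to-end = 5.2400 + 4.2400 + 10.0000 = 19.4800 ms -> 19.480 ms (3 dp)

19.480


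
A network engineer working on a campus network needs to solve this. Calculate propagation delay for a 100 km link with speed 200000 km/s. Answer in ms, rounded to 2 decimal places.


Given: distance = 100 km, speed = 200000 km/s
Delay = distance / speed = 100 / 200000 seconds
Delay in ms = 100 * 1000 / 200000
Delay = 0.5000 ms
Rounded to 2 dp = 0.50 ms

0.50


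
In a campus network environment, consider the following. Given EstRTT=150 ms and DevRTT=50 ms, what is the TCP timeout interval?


Given: EstRTT = 150 ms, DevRTT = 50 ms
Timeout = EstRTT + 4 * DevRTT
4 * DevRTT = 4 * 50 = 200
Timeout = 150 + 200 = 350 ms

350


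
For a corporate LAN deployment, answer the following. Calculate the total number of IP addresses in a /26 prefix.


Given: CIDR prefix /26
Host bits = 32 - 26 = 6
Total addresses = 2^6 = 64

64


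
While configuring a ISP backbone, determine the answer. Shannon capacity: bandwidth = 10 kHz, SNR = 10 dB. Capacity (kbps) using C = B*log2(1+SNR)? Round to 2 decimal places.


Given: B = 10 kHz, SNR = 10 dB
SNR linear = 10^(10/10) = 10
1 + SNR = 11
log2(11) = 3.4594316186
C = 10 * 1000 * 3.4594316186 = 34594.3162 bps
C = 34.594316 kbps -> 34.59 kbps (2 dp)

34.59


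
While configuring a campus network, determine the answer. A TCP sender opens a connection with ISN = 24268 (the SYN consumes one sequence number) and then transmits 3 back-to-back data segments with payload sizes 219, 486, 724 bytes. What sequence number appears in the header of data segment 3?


The SYN occupies sequence number ISN = 24268, so the first data byte is ISN + 1 = 24269.
SEQ of data segment i = (ISN + 1) + sum of payload sizes of segments 1..i-1.
Segment 1: SEQ = 24269, payload = 219 bytes
Segment 2: SEQ = 24488, payload = 486 bytes
Segment 3: SEQ = 24974, payload = 724 bytes
SEQ of segment 3 = 24269 + 219 + 486 = 24974

24974


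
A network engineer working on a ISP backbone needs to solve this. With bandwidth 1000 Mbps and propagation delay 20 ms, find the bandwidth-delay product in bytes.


Given: bandwidth = 1000 Mbps, delay = 20 ms
BDP in bits = 1000 * 10^6 * 20 / 1000
BDP in bits = 20000000
BDP in bytes = 20000000 / 8 = 2500000

2500000


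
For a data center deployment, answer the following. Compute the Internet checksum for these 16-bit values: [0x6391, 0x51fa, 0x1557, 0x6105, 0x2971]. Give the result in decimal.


Given words: [0x6391, 0x51fa, 0x1557, 0x6105, 0x2971]
Step 1: Sum all words
Raw sum = 25489 + 20986 + 5463 + 24837 + 10609 = 87384
Step 2: Fold carry: (21848 + 1) = 21849
One's complement = ~21849 & 0xFFFF = 43686

43686


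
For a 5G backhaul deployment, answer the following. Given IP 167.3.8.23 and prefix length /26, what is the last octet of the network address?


Given: IP = 167.3.8.23, prefix = /26
Subnet mask = 255.255.255.192
Last octet of IP: 23
Last octet of mask: 192
Network last octet = 23 AND 192 = 0

0


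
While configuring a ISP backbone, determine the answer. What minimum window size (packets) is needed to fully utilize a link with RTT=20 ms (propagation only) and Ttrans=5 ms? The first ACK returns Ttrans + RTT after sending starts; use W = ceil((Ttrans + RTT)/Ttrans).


Given: Ttrans = 5 ms, RTT = 20 ms (= 2 * Tprop, Tprop = 10 ms)
Time until first ACK returns = Ttrans + RTT = 5 + 20 = 25 ms
Need W * Ttrans >= Ttrans + RTT  ->  W >= (Ttrans + RTT) / Ttrans
(Ttrans + RTT) / Ttrans = 25 / 5 = 5
W_min = ceil(5) = 5

5


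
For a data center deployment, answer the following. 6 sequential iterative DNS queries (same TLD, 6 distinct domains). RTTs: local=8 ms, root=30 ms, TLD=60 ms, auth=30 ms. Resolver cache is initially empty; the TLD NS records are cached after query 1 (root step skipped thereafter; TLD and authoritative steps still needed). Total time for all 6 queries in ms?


Lookup 1 (cold cache): local + root + TLD + auth = 8 + 30 + 60 + 30 = 128 ms
Lookups 2..6 (TLD NS cached -> skip root; new domain -> still ask TLD and auth): local + TLD + auth = 8 + 60 + 30 = 98 ms each
Remaining 5 lookups: 5 * 98 = 490 ms
Total = 128 + 490 = 618 ms

618


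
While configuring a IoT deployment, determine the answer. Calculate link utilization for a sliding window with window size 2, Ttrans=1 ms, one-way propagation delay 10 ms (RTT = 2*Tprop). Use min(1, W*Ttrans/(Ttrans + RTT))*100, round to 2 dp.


Given: W = 2, Ttrans = 1 ms, RTT = 20 ms (= 2 * Tprop, Tprop = 10 ms)
Cycle time = Ttrans + RTT = 1 + 20 = 21 ms (first packet sent until its ACK returns)
W * Ttrans = 2 * 1 = 2 ms of sending per cycle
W * Ttrans / (Ttrans + RTT) = 2 / 21 = 0.095238
U = min(1, 0.095238) = 0.095238
U% = 9.52%

9.52


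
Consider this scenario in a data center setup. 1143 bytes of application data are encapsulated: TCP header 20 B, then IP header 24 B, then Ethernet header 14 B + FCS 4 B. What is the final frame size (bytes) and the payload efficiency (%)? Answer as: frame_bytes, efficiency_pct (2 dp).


TCP segment = 1143 + 20 = 1163 B
IP packet = 1163 + 24 = 1187 B
Ethernet frame = 1187 + 14 + 4 = 1205 B
Efficiency = app / frame = 1143 / 1205 = 0.948548 = 94.8548% -> 94.85% (2 dp)

1205, 94.85


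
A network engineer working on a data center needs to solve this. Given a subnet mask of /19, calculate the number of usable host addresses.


Given: subnet mask /19
Host bits = 32 - 19 = 13
Total addresses = 2^13 = 8192
Usable hosts = 8192 - 2 (network + broadcast) = 8190

8190


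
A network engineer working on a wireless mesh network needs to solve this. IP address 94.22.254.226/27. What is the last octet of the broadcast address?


Given: IP = 94.22.254.226, prefix = /27
Host bits = 32 - 27 = 5
Network last octet = 226 AND mask = 224
Host part size = 2^5 - 1 = 31
Broadcast last octet = 224 OR 31 = 255

255


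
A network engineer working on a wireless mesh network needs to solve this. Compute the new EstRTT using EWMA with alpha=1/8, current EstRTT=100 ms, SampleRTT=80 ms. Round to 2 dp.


Given: EstRTT = 100 ms, SampleRTT = 80 ms, alpha = 1/8
New EstRTT = (1 - alpha) * EstRTT + alpha * SampleRTT
(7/8) * 100 = 87.5
(1/8) * 80 = 10
New EstRTT = 87.5 + 10 = 97.5 ms -> 97.50 ms (2 dp)

97.50


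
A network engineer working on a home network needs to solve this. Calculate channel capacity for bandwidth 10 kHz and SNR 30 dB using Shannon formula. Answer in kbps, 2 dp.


Given: B = 10 kHz, SNR = 30 dB
SNR linear = 10^(30/10) = 1000
1 + SNR = 1001
log2(1001) = 9.9672262588
C = 10 * 1000 * 9.9672262588 = 99672.2626 bps
C = 99.672263 kbps -> 99.67 kbps (2 dp)

99.67


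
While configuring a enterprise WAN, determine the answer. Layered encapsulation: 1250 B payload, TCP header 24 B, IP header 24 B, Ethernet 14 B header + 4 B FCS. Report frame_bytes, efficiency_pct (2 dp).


TCP segment = 1250 + 24 = 1274 B
IP packet = 1274 + 24 = 1298 B
Ethernet frame = 1298 + 14 + 4 = 1316 B
Efficiency = app / frame = 1250 / 1316 = 0.949848 = 94.9848% -> 94.98% (2 dp)

1316, 94.98


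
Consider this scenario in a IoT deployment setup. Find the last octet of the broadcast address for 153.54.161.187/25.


Given: IP = 153.54.161.187, prefix = /25
Host bits = 32 - 25 = 7
Network last octet = 187 AND mask = 128
Host part size = 2^7 - 1 = 127
Broadcast last octet = 128 OR 127 = 255

255


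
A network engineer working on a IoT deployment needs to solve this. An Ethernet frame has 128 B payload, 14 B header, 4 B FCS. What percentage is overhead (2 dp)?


Given: payload = 128 B, header = 14 B, trailer = 4 B
Overhead bytes = header + trailer = 14 + 4 = 18
Total frame = payload + overhead = 128 + 18 = 146
Overhead % = 18 / 146 * 100 = 12.3288% -> 12.33% (2 dp)

12.33


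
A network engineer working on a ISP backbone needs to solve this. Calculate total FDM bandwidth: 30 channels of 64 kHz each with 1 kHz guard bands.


Given: 30 channels, 64 kHz each, guard = 1 kHz
Channel bandwidth = 30 * 64 = 1920 kHz
Guard bands = 29 gaps * 1 kHz = 29 kHz
Total = 1920 + 29 = 1949 kHz

1949


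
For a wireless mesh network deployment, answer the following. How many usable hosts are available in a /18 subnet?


Given: subnet mask /18
Host bits = 32 - 18 = 14
Total addresses = 2^14 = 16384
Usable hosts = 16384 - 2 (network + broadcast) = 16382

16382


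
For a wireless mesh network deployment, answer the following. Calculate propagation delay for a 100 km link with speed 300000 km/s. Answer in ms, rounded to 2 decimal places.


Given: distance = 100 km, speed = 300000 km/s
Delay = distance / speed = 100 / 300000 seconds
Delay in ms = 100 * 1000 / 300000
Delay = 0.3333 ms
Rounded to 2 dp = 0.33 ms

0.33


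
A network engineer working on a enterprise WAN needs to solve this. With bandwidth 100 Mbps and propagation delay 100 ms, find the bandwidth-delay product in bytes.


Given: bandwidth = 100 Mbps, delay = 100 ms
BDP in bits = 100 * 10^6 * 100 / 1000
BDP in bits = 10000000
BDP in bytes = 10000000 / 8 = 1250000

1250000


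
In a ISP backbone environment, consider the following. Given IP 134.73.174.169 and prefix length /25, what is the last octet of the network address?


Given: IP = 134.73.174.169, prefix = /25
Subnet mask = 255.255.255.128
Last octet of IP: 169
Last octet of mask: 128
Network last octet = 169 AND 128 = 128

128


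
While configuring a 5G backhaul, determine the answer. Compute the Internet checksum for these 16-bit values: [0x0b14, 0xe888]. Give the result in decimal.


Given words: [0x0b14, 0xe888]
Step 1: Sum all words
Raw sum = 2836 + 59528 = 62364
One's complement = ~62364 & 0xFFFF = 3171

3171


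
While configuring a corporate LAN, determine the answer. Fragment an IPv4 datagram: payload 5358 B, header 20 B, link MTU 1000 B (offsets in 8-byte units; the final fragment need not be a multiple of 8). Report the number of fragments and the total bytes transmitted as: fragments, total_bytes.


Max data per non-final fragment = floor((MTU - header)/8)*8 = floor((1000 - 20)/8)*8 = floor(980/8)*8 = 976 B
Final fragment needs no 8-byte alignment: it can carry up to MTU - header = 980 B
Non-final fragments needed = ceil((payload - 980) / 976) = ceil(4378/976) = ceil(4.4857) = 5
Number of fragments = 5 + 1 = 6
Fragment sizes (data): 5 * 976 B + 478 B (last, 478 <= 980 OK)
Total bytes sent = payload + n_frags * header = 5358 + 6*20 = 5358 + 120 = 5478 B

6, 5478


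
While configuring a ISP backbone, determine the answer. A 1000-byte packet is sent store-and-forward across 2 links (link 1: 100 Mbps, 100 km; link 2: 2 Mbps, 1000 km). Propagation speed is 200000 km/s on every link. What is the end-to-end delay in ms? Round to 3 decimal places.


Packet = 1000 bytes = 8000 bits. Store-and-forward: sum (t_trans + t_prop) per link.
Link 1: t_trans = 8000/(100*10^6) s = 0.0800 ms; t_prop = 100/200000 s = 0.5000 ms; subtotal = 0.5800 ms
Link 2: t_trans = 8000/(2*10^6) s = 4.0000 ms; t_prop = 1000/200000 s = 5.0000 ms; subtotal = 9.0000 ms
End-to-end = 0.5800 + 9.0000 = 9.5800 ms -> 9.580 ms (3 dp)

9.580


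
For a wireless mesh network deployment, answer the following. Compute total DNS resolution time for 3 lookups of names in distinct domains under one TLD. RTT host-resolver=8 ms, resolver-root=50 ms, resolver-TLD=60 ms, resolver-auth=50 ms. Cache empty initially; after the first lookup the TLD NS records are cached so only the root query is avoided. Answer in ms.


Lookup 1 (cold cache): local + root + TLD + auth = 8 + 50 + 60 + 50 = 168 ms
Lookups 2..3 (TLD NS cached -> skip root; new domain -> still ask TLD and auth): local + TLD + auth = 8 + 60 + 50 = 118 ms each
Remaining 2 lookups: 2 * 118 = 236 ms
Total = 168 + 236 = 404 ms

404


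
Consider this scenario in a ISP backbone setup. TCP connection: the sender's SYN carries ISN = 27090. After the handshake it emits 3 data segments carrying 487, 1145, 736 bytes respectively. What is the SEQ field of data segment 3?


The SYN occupies sequence number ISN = 27090, so the first data byte is ISN + 1 = 27091.
SEQ of data segment i = (ISN + 1) + sum of payload sizes of segments 1..i-1.
Segment 1: SEQ = 27091, payload = 487 bytes
Segment 2: SEQ = 27578, payload = 1145 bytes
Segment 3: SEQ = 28723, payload = 736 bytes
SEQ of segment 3 = 27091 + 487 + 1145 = 28723

28723


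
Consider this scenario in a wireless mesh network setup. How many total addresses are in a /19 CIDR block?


Given: CIDR prefix /19
Host bits = 32 - 19 = 13
Total addresses = 2^13 = 8192

8192


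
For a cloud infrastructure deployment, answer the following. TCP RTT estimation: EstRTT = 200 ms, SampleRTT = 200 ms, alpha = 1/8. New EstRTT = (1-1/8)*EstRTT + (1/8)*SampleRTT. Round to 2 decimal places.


Given: EstRTT = 200 ms, SampleRTT = 200 ms, alpha = 1/8
New EstRTT = (1 - alpha) * EstRTT + alpha * SampleRTT
(7/8) * 200 = 175
(1/8) * 200 = 25
New EstRTT = 175 + 25 = 200 ms -> 200.00 ms (2 dp)

200.00


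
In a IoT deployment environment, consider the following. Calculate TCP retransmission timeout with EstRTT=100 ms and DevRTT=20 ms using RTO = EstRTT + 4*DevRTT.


Given: EstRTT = 100 ms, DevRTT = 20 ms
Timeout = EstRTT + 4 * DevRTT
4 * DevRTT = 4 * 20 = 80
Timeout = 100 + 80 = 180 ms

180


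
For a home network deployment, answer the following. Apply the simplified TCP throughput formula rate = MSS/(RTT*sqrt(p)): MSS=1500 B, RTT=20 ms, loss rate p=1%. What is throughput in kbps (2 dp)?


Given: MSS = 1500 bytes, RTT = 20 ms, loss = 1%
RTT in seconds = 20 / 1000 = 0.02
Loss rate = 1% = 0.01
sqrt(loss) = sqrt(0.01) = 0.1
Throughput (bytes/s) = 1500 / (0.02 * 0.1) = 750000.0000
Throughput (kbps) = 750000.0000 * 8 / 1000 = 6000.000000 -> 6000.00 kbps (2 dp)

6000.00


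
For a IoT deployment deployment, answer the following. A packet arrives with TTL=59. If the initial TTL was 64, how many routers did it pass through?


Given: initial TTL = 64, received TTL = 59
Hops = initial TTL - received TTL
Hops = 64 - 59 = 5

5


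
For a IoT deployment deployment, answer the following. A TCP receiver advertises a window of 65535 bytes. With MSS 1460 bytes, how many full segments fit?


Given: RWND = 65535 bytes, MSS = 1460 bytes
Full segments = floor(RWND / MSS)
Full segments = floor(65535 / 1460)
Full segments = floor(44.887) = 44

44


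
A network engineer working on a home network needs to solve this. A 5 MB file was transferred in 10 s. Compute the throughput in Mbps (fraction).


Given: file = 5 MB, time = 10 s
File in Mb = 5 * 8 = 40 Mb
Throughput = 40 / 10 Mbps
Throughput = 4 Mbps

4


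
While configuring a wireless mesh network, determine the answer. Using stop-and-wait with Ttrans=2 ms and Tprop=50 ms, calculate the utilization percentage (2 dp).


Given: Ttrans = 2 ms, Tprop = 50 ms
RTT = 2 * Tprop = 2 * 50 = 100 ms
U = Ttrans / (Ttrans + RTT)
U = 2 / (2 + 100)
U = 2 / 102 = 0.019608
U% = 1.96%

1.96


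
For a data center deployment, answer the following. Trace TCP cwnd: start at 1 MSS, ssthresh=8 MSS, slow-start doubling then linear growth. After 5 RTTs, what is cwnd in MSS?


RTT 0: cwnd = 1 MSS (initial)
RTT 1: cwnd = 2 MSS (slow start, doubled)
RTT 2: cwnd = 4 MSS (slow start, doubled)
RTT 3: cwnd = 8 MSS (slow start, doubled)
RTT 4: cwnd = 9 MSS (congestion avoidance, +1)
RTT 5: cwnd = 10 MSS (congestion avoidance, +1)

10


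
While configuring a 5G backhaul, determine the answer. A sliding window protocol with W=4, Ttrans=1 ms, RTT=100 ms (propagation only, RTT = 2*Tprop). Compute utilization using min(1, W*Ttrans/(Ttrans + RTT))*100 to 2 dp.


Given: W = 4, Ttrans = 1 ms, RTT = 100 ms (= 2 * Tprop, Tprop = 50 ms)
Cycle time = Ttrans + RTT = 1 + 100 = 101 ms (first packet sent until its ACK returns)
W * Ttrans = 4 * 1 = 4 ms of sending per cycle
W * Ttrans / (Ttrans + RTT) = 4 / 101 = 0.039604
U = min(1, 0.039604) = 0.039604
U% = 3.96%

3.96


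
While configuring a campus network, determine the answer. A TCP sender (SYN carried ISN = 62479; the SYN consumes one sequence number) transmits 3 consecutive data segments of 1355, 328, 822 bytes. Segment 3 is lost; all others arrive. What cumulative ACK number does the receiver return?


SYN uses sequence number 62479; first data byte = ISN + 1 = 62480.
Segment 1: SEQ = 62480, len = 1355 B, covers [62480, 63834]
Segment 2: SEQ = 63835, len = 328 B, covers [63835, 64162]
Segment 3: SEQ = 64163, len = 822 B, covers [64163, 64984] [LOST]
In-order data received: bytes [62480, 64162] (segments 1..2).
Segment 3 missing -> gap begins at byte 64163.
Cumulative ACK = next expected in-order byte = 62480 + 1355 + 328 = 64163

64163


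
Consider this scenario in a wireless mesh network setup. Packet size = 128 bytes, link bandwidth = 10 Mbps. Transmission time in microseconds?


Given: packet = 128 bytes, bandwidth = 10 Mbps
Packet in bits = 128 * 8 = 1024 bits
Bandwidth = 10 * 10^6 = 10000000 bps
Time = 1024 / 10000000 seconds
Time in us = 1024 * 10^6 / 10000000 = 102.4

102.4


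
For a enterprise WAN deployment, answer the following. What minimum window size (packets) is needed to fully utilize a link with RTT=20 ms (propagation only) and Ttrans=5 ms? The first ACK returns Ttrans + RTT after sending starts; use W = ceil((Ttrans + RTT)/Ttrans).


Given: Ttrans = 5 ms, RTT = 20 ms (= 2 * Tprop, Tprop = 10 ms)
Time until first ACK returns = Ttrans + RTT = 5 + 20 = 25 ms
Need W * Ttrans >= Ttrans + RTT  ->  W >= (Ttrans + RTT) / Ttrans
(Ttrans + RTT) / Ttrans = 25 / 5 = 5
W_min = ceil(5) = 5

5


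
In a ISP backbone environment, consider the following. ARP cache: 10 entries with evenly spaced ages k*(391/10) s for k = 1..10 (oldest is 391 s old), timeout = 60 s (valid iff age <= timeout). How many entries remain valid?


Ages are k * 391/10 s for k = 1..10 (spacing = 39.1000 s).
Entry k is valid iff k * 391/10 <= 60 iff k <= 10 * 60 / 391 = 1.5345
n_valid = floor(1.5345) = 1
(n_stale = 10 - 1 = 9)

1


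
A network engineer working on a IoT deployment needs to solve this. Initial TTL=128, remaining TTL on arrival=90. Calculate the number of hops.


Given: initial TTL = 128, received TTL = 90
Hops = initial TTL - received TTL
Hops = 128 - 90 = 38

38


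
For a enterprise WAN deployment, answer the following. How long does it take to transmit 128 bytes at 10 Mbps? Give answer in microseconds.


Given: packet = 128 bytes, bandwidth = 10 Mbps
Packet in bits = 128 * 8 = 1024 bits
Bandwidth = 10 * 10^6 = 10000000 bps
Time = 1024 / 10000000 seconds
Time in us = 1024 * 10^6 / 10000000 = 102.4

102.4


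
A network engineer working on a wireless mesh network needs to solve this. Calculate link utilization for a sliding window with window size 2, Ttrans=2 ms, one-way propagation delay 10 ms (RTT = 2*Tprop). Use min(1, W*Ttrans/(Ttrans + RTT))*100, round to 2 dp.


Given: W = 2, Ttrans = 2 ms, RTT = 20 ms (= 2 * Tprop, Tprop = 10 ms)
Cycle time = Ttrans + RTT = 2 + 20 = 22 ms (first packet sent until its ACK returns)
W * Ttrans = 2 * 2 = 4 ms of sending per cycle
W * Ttrans / (Ttrans + RTT) = 4 / 22 = 0.181818
U = min(1, 0.181818) = 0.181818
U% = 18.18%

18.18


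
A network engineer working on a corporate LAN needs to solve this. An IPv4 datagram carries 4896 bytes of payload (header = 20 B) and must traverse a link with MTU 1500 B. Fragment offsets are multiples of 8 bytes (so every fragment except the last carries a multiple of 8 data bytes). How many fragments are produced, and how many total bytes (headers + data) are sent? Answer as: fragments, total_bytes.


Max data per non-final fragment = floor((MTU - header)/8)*8 = floor((1500 - 20)/8)*8 = floor(1480/8)*8 = 1480 B
Final fragment needs no 8-byte alignment: it can carry up to MTU - header = 1480 B
Non-final fragments needed = ceil((payload - 1480) / 1480) = ceil(3416/1480) = ceil(2.3081) = 3
Number of fragments = 3 + 1 = 4
Fragment sizes (data): 3 * 1480 B + 456 B (last, 456 <= 1480 OK)
Total bytes sent = payload + n_frags * header = 4896 + 4*20 = 4896 + 80 = 4976 B

4, 4976


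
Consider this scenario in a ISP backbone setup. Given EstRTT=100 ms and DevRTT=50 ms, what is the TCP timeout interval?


Given: EstRTT = 100 ms, DevRTT = 50 ms
Timeout = EstRTT + 4 * DevRTT
4 * DevRTT = 4 * 50 = 200
Timeout = 100 + 200 = 300 ms

300


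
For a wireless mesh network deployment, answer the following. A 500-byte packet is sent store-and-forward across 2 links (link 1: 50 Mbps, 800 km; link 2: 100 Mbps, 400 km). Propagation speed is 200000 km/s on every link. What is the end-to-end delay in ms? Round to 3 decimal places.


Packet = 500 bytes = 4000 bits. Store-and-forward: sum (t_trans + t_prop) per link.
Link 1: t_trans = 4000/(50*10^6) s = 0.0800 ms; t_prop = 800/200000 s = 4.0000 ms; subtotal = 4.0800 ms
Link 2: t_trans = 4000/(100*10^6) s = 0.0400 ms; t_prop = 400/200000 s = 2.0000 ms; subtotal = 2.0400 ms
End-to-end = 4.0800 + 2.0400 = 6.1200 ms -> 6.120 ms (3 dp)

6.120


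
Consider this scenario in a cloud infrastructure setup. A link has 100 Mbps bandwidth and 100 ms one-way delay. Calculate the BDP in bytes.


Given: bandwidth = 100 Mbps, delay = 100 ms
BDP in bits = 100 * 10^6 * 100 / 1000
BDP in bits = 10000000
BDP in bytes = 10000000 / 8 = 1250000

1250000
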